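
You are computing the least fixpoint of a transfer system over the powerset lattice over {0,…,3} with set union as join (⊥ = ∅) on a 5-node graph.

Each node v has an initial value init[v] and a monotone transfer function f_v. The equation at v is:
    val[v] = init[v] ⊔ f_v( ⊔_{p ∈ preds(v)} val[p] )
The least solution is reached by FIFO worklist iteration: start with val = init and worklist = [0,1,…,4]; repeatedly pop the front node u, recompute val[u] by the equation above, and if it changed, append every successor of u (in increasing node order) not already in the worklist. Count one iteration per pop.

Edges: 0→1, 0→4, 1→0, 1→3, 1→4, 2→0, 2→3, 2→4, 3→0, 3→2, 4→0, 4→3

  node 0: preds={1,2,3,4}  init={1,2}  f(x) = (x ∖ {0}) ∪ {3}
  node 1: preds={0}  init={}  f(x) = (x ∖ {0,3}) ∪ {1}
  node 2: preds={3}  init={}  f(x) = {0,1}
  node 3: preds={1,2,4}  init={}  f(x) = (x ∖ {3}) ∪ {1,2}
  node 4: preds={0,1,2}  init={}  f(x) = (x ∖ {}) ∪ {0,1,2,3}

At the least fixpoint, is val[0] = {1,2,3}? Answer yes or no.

yes

Iteration log — 8 steps:
  step 1. node 0  ⊔preds={}  new={1,2,3}  old={1,2}  +wl: 
  step 2. node 1  ⊔preds={1,2,3}  new={1,2}  old={}  +wl: 0
  step 3. node 2  ⊔preds={}  new={0,1}  old={}  +wl: 
  step 4. node 3  ⊔preds={0,1,2}  new={0,1,2}  old={}  +wl: 2
  step 5. node 4  ⊔preds={0,1,2,3}  new={0,1,2,3}  old={}  +wl: 3
  step 6. node 0  ⊔preds={0,1,2,3}  new={1,2,3}  stable
  step 7. node 2  ⊔preds={0,1,2}  new={0,1}  stable
  step 8. node 3  ⊔preds={0,1,2,3}  new={0,1,2}  stable

Least fixpoint reached:
  node 0: {1,2,3}
  node 1: {1,2}
  node 2: {0,1}
  node 3: {0,1,2}
  node 4: {0,1,2,3}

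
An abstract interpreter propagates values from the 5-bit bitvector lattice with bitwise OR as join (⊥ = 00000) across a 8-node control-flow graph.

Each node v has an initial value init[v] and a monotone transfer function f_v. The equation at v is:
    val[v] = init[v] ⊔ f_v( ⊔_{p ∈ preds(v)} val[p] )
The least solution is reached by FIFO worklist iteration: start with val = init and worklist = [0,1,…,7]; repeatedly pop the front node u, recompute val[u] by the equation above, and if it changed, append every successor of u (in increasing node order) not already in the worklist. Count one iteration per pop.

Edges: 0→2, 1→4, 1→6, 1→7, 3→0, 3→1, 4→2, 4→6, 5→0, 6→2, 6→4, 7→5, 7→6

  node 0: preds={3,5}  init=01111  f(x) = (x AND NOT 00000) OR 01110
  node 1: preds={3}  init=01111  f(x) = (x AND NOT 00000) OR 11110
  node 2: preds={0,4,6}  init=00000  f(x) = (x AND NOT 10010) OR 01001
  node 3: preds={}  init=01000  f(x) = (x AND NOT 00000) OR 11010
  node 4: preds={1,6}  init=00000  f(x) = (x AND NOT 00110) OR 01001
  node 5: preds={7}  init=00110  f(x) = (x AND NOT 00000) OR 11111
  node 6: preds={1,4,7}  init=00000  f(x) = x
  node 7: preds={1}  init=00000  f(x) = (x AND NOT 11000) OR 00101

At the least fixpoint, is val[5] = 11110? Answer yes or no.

Iteration log — 14 steps:
  step 1. node 0  ⊔preds=01110  new=01111  stable
  step 2. node 1  ⊔preds=01000  new=11111  old=01111  +wl: 
  step 3. node 2  ⊔preds=01111  new=01101  old=00000  +wl: 
  step 4. node 3  ⊔preds=00000  new=11010  old=01000  +wl: 0,1
  step 5. node 4  ⊔preds=11111  new=11001  old=00000  +wl: 2
  step 6. node 5  ⊔preds=00000  new=11111  old=00110  +wl: 
  step 7. node 6  ⊔preds=11111  new=11111  old=00000  +wl: 4
  step 8. node 7  ⊔preds=11111  new=00111  old=00000  +wl: 5,6
  step 9. node 0  ⊔preds=11111  new=11111  old=01111  +wl: 
  step 10. node 1  ⊔preds=11010  new=11111  stable
  step 11. node 2  ⊔preds=11111  new=01101  stable
  step 12. node 4  ⊔preds=11111  new=11001  stable
  step 13. node 5  ⊔preds=00111  new=11111  stable
  step 14. node 6  ⊔preds=11111  new=11111  stable

Least fixpoint reached:
  node 0: 11111
  node 1: 11111
  node 2: 01101
  node 3: 11010
  node 4: 11001
  node 5: 11111
  node 6: 11111
  node 7: 00111

no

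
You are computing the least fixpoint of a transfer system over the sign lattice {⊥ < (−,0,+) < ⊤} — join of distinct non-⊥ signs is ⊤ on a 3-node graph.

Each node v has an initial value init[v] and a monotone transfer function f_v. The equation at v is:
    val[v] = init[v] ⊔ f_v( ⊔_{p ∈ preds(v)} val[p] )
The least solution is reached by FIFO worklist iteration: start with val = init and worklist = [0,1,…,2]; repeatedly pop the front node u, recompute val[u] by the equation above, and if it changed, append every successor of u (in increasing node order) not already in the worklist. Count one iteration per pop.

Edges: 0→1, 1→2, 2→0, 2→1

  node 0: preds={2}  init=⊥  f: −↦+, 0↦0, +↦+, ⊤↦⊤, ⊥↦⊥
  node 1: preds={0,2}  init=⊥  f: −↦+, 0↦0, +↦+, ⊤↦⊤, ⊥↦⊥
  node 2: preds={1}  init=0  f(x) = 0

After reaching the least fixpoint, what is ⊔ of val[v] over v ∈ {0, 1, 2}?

Iteration log — 3 steps:
  step 1. node 0  ⊔preds=0  new=0  old=⊥  +wl: 
  step 2. node 1  ⊔preds=0  new=0  old=⊥  +wl: 
  step 3. node 2  ⊔preds=0  new=0  stable

Least fixpoint reached:
  node 0: 0
  node 1: 0
  node 2: 0

0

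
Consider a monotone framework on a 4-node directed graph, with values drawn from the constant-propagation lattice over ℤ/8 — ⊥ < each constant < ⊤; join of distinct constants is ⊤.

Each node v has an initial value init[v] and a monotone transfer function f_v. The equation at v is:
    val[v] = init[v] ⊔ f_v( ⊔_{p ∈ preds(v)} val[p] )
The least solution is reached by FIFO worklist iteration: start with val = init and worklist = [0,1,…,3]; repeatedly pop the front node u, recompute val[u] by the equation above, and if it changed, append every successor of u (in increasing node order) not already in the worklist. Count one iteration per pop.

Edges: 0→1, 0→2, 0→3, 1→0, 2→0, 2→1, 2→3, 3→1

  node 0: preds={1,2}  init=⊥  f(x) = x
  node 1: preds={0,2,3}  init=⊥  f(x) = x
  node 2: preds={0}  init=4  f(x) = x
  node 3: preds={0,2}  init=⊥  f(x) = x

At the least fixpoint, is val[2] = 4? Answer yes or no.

yes

Trace (6 dequeues):
  [1] u=0 | in 4 | out 4 | prev ⊥ | push {}
  [2] u=1 | in 4 | out 4 | prev ⊥ | push {0}
  [3] u=2 | in 4 | out 4 | ==
  [4] u=3 | in 4 | out 4 | prev ⊥ | push {1}
  [5] u=0 | in 4 | out 4 | ==
  [6] u=1 | in 4 | out 4 | ==

Converged values:
  [0] 4
  [1] 4
  [2] 4
  [3] 4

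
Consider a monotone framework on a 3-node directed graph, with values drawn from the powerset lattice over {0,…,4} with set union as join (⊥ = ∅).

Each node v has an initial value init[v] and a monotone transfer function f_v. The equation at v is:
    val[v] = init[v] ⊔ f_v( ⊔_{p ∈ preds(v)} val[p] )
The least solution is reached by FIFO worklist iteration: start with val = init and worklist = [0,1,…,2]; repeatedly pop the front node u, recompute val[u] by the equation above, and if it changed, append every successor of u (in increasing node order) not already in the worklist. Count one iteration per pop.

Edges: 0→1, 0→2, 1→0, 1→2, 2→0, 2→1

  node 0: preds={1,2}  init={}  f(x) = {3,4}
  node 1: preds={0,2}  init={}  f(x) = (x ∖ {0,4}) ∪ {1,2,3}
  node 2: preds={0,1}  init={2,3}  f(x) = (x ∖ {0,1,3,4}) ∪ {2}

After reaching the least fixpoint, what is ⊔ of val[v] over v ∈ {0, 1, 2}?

{1,2,3,4}

Trace (4 dequeues):
  [1] u=0 | in {2,3} | out {3,4} | prev {} | push {}
  [2] u=1 | in {2,3,4} | out {1,2,3} | prev {} | push {0}
  [3] u=2 | in {1,2,3,4} | out {2,3} | ==
  [4] u=0 | in {1,2,3} | out {3,4} | ==

Converged values:
  [0] {3,4}
  [1] {1,2,3}
  [2] {2,3}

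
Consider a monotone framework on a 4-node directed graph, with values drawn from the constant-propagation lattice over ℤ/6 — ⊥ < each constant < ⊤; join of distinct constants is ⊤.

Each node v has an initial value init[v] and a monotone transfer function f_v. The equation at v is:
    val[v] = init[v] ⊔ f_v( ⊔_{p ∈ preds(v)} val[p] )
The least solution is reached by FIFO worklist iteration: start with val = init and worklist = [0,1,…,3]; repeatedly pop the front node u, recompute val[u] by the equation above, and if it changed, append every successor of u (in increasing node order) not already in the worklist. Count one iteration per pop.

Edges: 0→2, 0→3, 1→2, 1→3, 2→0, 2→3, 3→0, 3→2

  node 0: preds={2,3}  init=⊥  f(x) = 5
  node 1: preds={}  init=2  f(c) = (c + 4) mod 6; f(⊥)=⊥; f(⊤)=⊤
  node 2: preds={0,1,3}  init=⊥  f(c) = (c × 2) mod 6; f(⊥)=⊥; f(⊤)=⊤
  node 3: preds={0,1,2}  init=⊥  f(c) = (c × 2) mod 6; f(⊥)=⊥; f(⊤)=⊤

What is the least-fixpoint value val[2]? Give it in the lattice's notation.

Worklist (6 pops):
  #1 pop 0: in=⊥ → 5 (was ⊥); enqueue []
  #2 pop 1: in=⊥ → 2 (no change)
  #3 pop 2: in=⊤ → ⊤ (was ⊥); enqueue [0]
  #4 pop 3: in=⊤ → ⊤ (was ⊥); enqueue [2]
  #5 pop 0: in=⊤ → 5 (no change)
  #6 pop 2: in=⊤ → ⊤ (no change)

Fixpoint:
  val[0] = 5
  val[1] = 2
  val[2] = ⊤
  val[3] = ⊤

⊤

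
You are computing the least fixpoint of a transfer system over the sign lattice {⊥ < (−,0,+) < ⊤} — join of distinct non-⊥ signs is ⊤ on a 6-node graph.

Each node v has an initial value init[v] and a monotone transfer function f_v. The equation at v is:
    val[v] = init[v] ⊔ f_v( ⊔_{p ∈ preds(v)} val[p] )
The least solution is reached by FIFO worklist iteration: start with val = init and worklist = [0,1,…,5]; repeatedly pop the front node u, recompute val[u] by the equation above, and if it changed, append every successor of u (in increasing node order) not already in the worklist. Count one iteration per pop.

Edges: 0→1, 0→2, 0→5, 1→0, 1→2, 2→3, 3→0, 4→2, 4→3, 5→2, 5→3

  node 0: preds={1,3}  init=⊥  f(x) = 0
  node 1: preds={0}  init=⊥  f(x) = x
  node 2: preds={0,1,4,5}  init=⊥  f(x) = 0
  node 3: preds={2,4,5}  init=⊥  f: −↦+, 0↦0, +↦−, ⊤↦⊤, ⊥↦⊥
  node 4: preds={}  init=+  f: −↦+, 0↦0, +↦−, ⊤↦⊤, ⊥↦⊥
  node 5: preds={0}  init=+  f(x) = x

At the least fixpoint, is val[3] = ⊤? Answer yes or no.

yes

Trace (9 dequeues):
  [1] u=0 | in ⊥ | out 0 | prev ⊥ | push {}
  [2] u=1 | in 0 | out 0 | prev ⊥ | push {0}
  [3] u=2 | in ⊤ | out 0 | prev ⊥ | push {}
  [4] u=3 | in ⊤ | out ⊤ | prev ⊥ | push {}
  [5] u=4 | in ⊥ | out + | ==
  [6] u=5 | in 0 | out ⊤ | prev + | push {2,3}
  [7] u=0 | in ⊤ | out 0 | ==
  [8] u=2 | in ⊤ | out 0 | ==
  [9] u=3 | in ⊤ | out ⊤ | ==

Converged values:
  [0] 0
  [1] 0
  [2] 0
  [3] ⊤
  [4] +
  [5] ⊤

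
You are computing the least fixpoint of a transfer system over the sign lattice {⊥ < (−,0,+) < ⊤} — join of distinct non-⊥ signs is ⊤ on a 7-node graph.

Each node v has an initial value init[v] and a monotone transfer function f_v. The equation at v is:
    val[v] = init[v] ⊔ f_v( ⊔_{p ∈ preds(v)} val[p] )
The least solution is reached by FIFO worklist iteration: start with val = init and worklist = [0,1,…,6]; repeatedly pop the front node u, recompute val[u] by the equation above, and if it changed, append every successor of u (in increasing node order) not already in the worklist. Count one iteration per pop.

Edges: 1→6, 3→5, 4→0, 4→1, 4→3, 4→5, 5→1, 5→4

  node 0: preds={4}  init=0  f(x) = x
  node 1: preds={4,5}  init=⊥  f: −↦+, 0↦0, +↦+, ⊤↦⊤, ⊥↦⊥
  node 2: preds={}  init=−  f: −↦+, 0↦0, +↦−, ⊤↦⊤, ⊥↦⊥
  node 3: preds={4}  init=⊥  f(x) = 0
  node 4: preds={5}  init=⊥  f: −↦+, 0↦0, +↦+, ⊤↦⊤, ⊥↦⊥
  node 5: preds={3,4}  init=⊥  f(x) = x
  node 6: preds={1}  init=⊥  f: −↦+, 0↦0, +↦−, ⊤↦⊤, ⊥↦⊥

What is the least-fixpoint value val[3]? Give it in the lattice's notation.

0

Iteration log — 14 steps:
  step 1. node 0  ⊔preds=⊥  new=0  stable
  step 2. node 1  ⊔preds=⊥  new=⊥  stable
  step 3. node 2  ⊔preds=⊥  new=−  stable
  step 4. node 3  ⊔preds=⊥  new=0  old=⊥  +wl: 
  step 5. node 4  ⊔preds=⊥  new=⊥  stable
  step 6. node 5  ⊔preds=0  new=0  old=⊥  +wl: 1,4
  step 7. node 6  ⊔preds=⊥  new=⊥  stable
  step 8. node 1  ⊔preds=0  new=0  old=⊥  +wl: 6
  step 9. node 4  ⊔preds=0  new=0  old=⊥  +wl: 0,1,3,5
  step 10. node 6  ⊔preds=0  new=0  old=⊥  +wl: 
  step 11. node 0  ⊔preds=0  new=0  stable
  step 12. node 1  ⊔preds=0  new=0  stable
  step 13. node 3  ⊔preds=0  new=0  stable
  step 14. node 5  ⊔preds=0  new=0  stable

Least fixpoint reached:
  node 0: 0
  node 1: 0
  node 2: −
  node 3: 0
  node 4: 0
  node 5: 0
  node 6: 0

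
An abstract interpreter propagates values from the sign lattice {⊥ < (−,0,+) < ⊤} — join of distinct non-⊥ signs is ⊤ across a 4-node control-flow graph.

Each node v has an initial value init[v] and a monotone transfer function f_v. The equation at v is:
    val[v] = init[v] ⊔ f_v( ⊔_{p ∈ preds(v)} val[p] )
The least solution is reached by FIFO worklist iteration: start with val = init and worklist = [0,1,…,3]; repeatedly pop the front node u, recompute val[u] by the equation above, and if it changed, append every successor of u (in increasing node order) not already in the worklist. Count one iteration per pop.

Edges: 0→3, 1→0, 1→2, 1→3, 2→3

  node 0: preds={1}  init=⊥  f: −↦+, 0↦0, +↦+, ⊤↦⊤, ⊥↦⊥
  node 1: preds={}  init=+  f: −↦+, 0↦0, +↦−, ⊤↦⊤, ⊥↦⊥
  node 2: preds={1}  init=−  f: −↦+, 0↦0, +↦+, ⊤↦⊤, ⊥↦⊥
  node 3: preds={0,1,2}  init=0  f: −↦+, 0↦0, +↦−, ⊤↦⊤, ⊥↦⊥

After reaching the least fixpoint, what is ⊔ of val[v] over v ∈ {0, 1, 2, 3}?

Trace (4 dequeues):
  [1] u=0 | in + | out + | prev ⊥ | push {}
  [2] u=1 | in ⊥ | out + | ==
  [3] u=2 | in + | out ⊤ | prev − | push {}
  [4] u=3 | in ⊤ | out ⊤ | prev 0 | push {}

Converged values:
  [0] +
  [1] +
  [2] ⊤
  [3] ⊤

⊤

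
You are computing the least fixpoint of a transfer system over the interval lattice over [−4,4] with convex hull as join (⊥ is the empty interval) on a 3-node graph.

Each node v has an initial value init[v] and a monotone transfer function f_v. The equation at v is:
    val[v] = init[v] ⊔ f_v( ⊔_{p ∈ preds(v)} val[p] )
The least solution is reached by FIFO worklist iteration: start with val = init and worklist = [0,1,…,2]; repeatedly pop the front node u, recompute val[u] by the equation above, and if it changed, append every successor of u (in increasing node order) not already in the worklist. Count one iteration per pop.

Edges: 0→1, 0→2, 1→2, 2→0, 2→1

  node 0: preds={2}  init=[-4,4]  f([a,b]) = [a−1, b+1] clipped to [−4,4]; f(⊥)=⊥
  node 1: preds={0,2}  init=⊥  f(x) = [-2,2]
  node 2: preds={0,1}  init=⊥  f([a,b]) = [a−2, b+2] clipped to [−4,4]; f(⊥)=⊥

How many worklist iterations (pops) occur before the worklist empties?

5

Trace (5 dequeues):
  [1] u=0 | in ⊥ | out [-4,4] | ==
  [2] u=1 | in [-4,4] | out [-2,2] | prev ⊥ | push {}
  [3] u=2 | in [-4,4] | out [-4,4] | prev ⊥ | push {0,1}
  [4] u=0 | in [-4,4] | out [-4,4] | ==
  [5] u=1 | in [-4,4] | out [-2,2] | ==

Converged values:
  [0] [-4,4]
  [1] [-2,2]
  [2] [-4,4]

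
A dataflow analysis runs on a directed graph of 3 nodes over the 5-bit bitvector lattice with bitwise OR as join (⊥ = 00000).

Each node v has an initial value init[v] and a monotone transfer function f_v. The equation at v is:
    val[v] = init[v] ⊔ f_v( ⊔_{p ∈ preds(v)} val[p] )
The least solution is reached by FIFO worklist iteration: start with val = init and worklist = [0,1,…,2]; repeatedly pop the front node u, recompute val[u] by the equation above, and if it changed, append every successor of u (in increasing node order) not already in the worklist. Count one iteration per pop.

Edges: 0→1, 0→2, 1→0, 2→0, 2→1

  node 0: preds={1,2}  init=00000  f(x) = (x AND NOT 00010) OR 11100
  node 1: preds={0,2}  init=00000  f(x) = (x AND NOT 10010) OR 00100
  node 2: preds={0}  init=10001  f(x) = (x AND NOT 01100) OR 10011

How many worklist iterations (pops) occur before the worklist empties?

Worklist (5 pops):
  #1 pop 0: in=10001 → 11101 (was 00000); enqueue []
  #2 pop 1: in=11101 → 01101 (was 00000); enqueue [0]
  #3 pop 2: in=11101 → 10011 (was 10001); enqueue [1]
  #4 pop 0: in=11111 → 11101 (no change)
  #5 pop 1: in=11111 → 01101 (no change)

Fixpoint:
  val[0] = 11101
  val[1] = 01101
  val[2] = 10011

5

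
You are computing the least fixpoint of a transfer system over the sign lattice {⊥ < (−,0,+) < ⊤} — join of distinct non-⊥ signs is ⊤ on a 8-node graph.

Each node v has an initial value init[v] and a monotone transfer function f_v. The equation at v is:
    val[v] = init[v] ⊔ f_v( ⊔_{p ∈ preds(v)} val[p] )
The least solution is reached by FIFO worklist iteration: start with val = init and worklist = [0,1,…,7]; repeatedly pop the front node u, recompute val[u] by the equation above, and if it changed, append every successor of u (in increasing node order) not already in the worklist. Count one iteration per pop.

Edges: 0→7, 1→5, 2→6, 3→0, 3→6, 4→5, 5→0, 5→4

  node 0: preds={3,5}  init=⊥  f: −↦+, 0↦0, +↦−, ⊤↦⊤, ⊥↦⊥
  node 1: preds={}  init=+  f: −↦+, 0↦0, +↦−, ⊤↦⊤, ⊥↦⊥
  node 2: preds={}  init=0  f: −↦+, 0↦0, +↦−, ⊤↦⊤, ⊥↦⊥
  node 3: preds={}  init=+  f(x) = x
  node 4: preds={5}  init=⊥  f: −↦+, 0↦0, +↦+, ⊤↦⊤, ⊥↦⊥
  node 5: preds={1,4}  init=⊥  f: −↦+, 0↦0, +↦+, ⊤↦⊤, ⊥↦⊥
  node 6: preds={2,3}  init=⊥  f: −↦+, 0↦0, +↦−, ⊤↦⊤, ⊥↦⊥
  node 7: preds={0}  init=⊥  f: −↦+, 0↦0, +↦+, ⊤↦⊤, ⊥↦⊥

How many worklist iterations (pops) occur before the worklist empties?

Iteration log — 11 steps:
  step 1. node 0  ⊔preds=+  new=−  old=⊥  +wl: 
  step 2. node 1  ⊔preds=⊥  new=+  stable
  step 3. node 2  ⊔preds=⊥  new=0  stable
  step 4. node 3  ⊔preds=⊥  new=+  stable
  step 5. node 4  ⊔preds=⊥  new=⊥  stable
  step 6. node 5  ⊔preds=+  new=+  old=⊥  +wl: 0,4
  step 7. node 6  ⊔preds=⊤  new=⊤  old=⊥  +wl: 
  step 8. node 7  ⊔preds=−  new=+  old=⊥  +wl: 
  step 9. node 0  ⊔preds=+  new=−  stable
  step 10. node 4  ⊔preds=+  new=+  old=⊥  +wl: 5
  step 11. node 5  ⊔preds=+  new=+  stable

Least fixpoint reached:
  node 0: −
  node 1: +
  node 2: 0
  node 3: +
  node 4: +
  node 5: +
  node 6: ⊤
  node 7: +

11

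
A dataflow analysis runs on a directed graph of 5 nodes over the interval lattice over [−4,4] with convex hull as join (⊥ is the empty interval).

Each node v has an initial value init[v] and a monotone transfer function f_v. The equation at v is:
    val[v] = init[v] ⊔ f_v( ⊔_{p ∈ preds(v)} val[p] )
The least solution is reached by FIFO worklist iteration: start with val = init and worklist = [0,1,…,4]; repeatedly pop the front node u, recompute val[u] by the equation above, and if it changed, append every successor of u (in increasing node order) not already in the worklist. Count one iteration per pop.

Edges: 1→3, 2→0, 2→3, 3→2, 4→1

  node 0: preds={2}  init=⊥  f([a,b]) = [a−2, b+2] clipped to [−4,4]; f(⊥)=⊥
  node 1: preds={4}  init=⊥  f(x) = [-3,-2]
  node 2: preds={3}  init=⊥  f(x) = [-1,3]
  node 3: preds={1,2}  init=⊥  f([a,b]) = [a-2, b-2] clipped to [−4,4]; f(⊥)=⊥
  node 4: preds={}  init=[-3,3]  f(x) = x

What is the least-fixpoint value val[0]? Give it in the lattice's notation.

Trace (7 dequeues):
  [1] u=0 | in ⊥ | out ⊥ | ==
  [2] u=1 | in [-3,3] | out [-3,-2] | prev ⊥ | push {}
  [3] u=2 | in ⊥ | out [-1,3] | prev ⊥ | push {0}
  [4] u=3 | in [-3,3] | out [-4,1] | prev ⊥ | push {2}
  [5] u=4 | in ⊥ | out [-3,3] | ==
  [6] u=0 | in [-1,3] | out [-3,4] | prev ⊥ | push {}
  [7] u=2 | in [-4,1] | out [-1,3] | ==

Converged values:
  [0] [-3,4]
  [1] [-3,-2]
  [2] [-1,3]
  [3] [-4,1]
  [4] [-3,3]

[-3,4]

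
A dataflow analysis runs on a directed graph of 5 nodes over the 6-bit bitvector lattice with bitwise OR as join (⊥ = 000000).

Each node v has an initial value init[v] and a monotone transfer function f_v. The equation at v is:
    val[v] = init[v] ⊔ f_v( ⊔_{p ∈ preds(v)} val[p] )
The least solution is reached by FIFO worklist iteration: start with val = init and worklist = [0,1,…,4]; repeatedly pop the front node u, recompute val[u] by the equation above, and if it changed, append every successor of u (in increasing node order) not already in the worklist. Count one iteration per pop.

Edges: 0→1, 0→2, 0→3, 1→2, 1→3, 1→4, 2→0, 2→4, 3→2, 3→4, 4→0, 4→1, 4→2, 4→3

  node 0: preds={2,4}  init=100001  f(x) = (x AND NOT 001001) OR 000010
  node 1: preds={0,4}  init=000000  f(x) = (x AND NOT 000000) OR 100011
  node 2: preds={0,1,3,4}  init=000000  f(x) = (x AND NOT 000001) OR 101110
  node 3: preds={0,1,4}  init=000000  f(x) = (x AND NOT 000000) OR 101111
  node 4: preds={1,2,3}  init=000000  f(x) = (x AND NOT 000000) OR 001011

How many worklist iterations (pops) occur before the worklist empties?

11

Iteration log — 11 steps:
  step 1. node 0  ⊔preds=000000  new=100011  old=100001  +wl: 
  step 2. node 1  ⊔preds=100011  new=100011  old=000000  +wl: 
  step 3. node 2  ⊔preds=100011  new=101110  old=000000  +wl: 0
  step 4. node 3  ⊔preds=100011  new=101111  old=000000  +wl: 2
  step 5. node 4  ⊔preds=101111  new=101111  old=000000  +wl: 1,3
  step 6. node 0  ⊔preds=101111  new=100111  old=100011  +wl: 
  step 7. node 2  ⊔preds=101111  new=101110  stable
  step 8. node 1  ⊔preds=101111  new=101111  old=100011  +wl: 2,4
  step 9. node 3  ⊔preds=101111  new=101111  stable
  step 10. node 2  ⊔preds=101111  new=101110  stable
  step 11. node 4  ⊔preds=101111  new=101111  stable

Least fixpoint reached:
  node 0: 100111
  node 1: 101111
  node 2: 101110
  node 3: 101111
  node 4: 101111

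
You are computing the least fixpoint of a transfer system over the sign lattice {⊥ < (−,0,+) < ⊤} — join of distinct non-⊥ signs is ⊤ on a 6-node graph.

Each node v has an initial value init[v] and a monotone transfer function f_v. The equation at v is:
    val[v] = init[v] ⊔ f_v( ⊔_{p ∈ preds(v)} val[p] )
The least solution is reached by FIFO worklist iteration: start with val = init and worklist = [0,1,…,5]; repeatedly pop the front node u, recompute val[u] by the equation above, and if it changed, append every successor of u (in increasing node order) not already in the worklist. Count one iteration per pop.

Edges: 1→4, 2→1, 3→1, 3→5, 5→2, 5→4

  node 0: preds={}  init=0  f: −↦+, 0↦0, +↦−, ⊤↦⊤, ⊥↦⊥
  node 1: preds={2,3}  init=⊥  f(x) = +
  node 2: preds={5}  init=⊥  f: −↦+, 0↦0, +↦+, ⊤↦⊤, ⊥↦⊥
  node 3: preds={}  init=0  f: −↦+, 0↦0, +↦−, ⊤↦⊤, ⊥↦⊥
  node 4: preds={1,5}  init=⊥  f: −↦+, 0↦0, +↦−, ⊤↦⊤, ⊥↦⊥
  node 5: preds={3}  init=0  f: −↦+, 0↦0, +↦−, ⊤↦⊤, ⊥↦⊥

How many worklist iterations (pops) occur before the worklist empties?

Iteration log — 7 steps:
  step 1. node 0  ⊔preds=⊥  new=0  stable
  step 2. node 1  ⊔preds=0  new=+  old=⊥  +wl: 
  step 3. node 2  ⊔preds=0  new=0  old=⊥  +wl: 1
  step 4. node 3  ⊔preds=⊥  new=0  stable
  step 5. node 4  ⊔preds=⊤  new=⊤  old=⊥  +wl: 
  step 6. node 5  ⊔preds=0  new=0  stable
  step 7. node 1  ⊔preds=0  new=+  stable

Least fixpoint reached:
  node 0: 0
  node 1: +
  node 2: 0
  node 3: 0
  node 4: ⊤
  node 5: 0

7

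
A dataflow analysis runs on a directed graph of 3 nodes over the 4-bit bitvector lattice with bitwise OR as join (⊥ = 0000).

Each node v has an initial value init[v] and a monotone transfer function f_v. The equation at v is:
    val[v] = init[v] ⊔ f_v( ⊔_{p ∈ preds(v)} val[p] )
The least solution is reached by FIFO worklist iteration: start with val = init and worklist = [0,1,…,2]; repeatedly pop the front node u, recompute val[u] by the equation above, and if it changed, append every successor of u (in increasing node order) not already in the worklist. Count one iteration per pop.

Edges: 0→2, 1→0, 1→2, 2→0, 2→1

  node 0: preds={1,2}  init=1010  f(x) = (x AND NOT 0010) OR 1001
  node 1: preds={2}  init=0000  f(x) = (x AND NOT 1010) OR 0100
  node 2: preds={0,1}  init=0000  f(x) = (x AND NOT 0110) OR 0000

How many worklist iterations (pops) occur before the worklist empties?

7

Worklist (7 pops):
  #1 pop 0: in=0000 → 1011 (was 1010); enqueue []
  #2 pop 1: in=0000 → 0100 (was 0000); enqueue [0]
  #3 pop 2: in=1111 → 1001 (was 0000); enqueue [1]
  #4 pop 0: in=1101 → 1111 (was 1011); enqueue [2]
  #5 pop 1: in=1001 → 0101 (was 0100); enqueue [0]
  #6 pop 2: in=1111 → 1001 (no change)
  #7 pop 0: in=1101 → 1111 (no change)

Fixpoint:
  val[0] = 1111
  val[1] = 0101
  val[2] = 1001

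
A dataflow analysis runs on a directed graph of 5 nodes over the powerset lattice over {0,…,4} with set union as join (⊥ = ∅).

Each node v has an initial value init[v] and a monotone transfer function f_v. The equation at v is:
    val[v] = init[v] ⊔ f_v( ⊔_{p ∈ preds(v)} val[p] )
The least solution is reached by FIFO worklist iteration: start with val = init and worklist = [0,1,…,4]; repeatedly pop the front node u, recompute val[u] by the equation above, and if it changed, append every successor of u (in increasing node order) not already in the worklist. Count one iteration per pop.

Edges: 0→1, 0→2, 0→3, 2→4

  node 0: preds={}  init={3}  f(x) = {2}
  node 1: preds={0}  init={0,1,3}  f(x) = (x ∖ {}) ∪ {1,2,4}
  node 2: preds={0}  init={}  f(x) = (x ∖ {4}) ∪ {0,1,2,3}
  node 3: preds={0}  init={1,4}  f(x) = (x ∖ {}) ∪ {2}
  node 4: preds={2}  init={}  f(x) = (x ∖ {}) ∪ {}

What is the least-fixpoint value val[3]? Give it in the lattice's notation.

Iteration log — 5 steps:
  step 1. node 0  ⊔preds={}  new={2,3}  old={3}  +wl: 
  step 2. node 1  ⊔preds={2,3}  new={0,1,2,3,4}  old={0,1,3}  +wl: 
  step 3. node 2  ⊔preds={2,3}  new={0,1,2,3}  old={}  +wl: 
  step 4. node 3  ⊔preds={2,3}  new={1,2,3,4}  old={1,4}  +wl: 
  step 5. node 4  ⊔preds={0,1,2,3}  new={0,1,2,3}  old={}  +wl: 

Least fixpoint reached:
  node 0: {2,3}
  node 1: {0,1,2,3,4}
  node 2: {0,1,2,3}
  node 3: {1,2,3,4}
  node 4: {0,1,2,3}

{1,2,3,4}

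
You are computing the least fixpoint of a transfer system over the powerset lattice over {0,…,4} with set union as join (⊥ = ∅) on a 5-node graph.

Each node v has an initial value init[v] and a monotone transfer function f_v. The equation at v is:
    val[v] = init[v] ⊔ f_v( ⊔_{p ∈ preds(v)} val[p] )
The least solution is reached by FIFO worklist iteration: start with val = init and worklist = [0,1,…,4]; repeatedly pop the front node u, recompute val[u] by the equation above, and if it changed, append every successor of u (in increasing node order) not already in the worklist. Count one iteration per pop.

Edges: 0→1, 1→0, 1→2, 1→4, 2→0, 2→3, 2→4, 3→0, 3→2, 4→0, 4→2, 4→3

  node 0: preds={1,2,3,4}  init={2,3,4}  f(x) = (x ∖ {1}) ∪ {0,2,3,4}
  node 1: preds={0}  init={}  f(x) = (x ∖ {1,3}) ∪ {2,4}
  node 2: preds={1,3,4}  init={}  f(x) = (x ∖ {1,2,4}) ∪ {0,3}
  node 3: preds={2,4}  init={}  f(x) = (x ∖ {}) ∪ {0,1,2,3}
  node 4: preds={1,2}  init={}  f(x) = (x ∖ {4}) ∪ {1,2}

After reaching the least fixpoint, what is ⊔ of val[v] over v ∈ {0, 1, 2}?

{0,2,3,4}

Iteration log — 8 steps:
  step 1. node 0  ⊔preds={}  new={0,2,3,4}  old={2,3,4}  +wl: 
  step 2. node 1  ⊔preds={0,2,3,4}  new={0,2,4}  old={}  +wl: 0
  step 3. node 2  ⊔preds={0,2,4}  new={0,3}  old={}  +wl: 
  step 4. node 3  ⊔preds={0,3}  new={0,1,2,3}  old={}  +wl: 2
  step 5. node 4  ⊔preds={0,2,3,4}  new={0,1,2,3}  old={}  +wl: 3
  step 6. node 0  ⊔preds={0,1,2,3,4}  new={0,2,3,4}  stable
  step 7. node 2  ⊔preds={0,1,2,3,4}  new={0,3}  stable
  step 8. node 3  ⊔preds={0,1,2,3}  new={0,1,2,3}  stable

Least fixpoint reached:
  node 0: {0,2,3,4}
  node 1: {0,2,4}
  node 2: {0,3}
  node 3: {0,1,2,3}
  node 4: {0,1,2,3}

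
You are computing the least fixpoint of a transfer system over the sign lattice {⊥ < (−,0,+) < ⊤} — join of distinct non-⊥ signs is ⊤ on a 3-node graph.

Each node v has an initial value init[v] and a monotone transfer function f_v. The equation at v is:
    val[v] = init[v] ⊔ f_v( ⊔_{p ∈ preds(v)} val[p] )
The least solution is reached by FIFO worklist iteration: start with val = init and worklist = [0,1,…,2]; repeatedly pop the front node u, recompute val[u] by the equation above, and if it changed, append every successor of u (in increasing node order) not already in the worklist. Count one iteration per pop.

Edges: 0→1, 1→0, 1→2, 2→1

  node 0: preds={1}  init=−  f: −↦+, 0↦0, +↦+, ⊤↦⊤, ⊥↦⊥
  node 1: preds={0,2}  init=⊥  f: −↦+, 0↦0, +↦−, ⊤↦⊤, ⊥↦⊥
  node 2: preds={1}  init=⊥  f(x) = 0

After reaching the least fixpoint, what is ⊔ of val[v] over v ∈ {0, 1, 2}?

Worklist (7 pops):
  #1 pop 0: in=⊥ → − (no change)
  #2 pop 1: in=− → + (was ⊥); enqueue [0]
  #3 pop 2: in=+ → 0 (was ⊥); enqueue [1]
  #4 pop 0: in=+ → ⊤ (was −); enqueue []
  #5 pop 1: in=⊤ → ⊤ (was +); enqueue [0,2]
  #6 pop 0: in=⊤ → ⊤ (no change)
  #7 pop 2: in=⊤ → 0 (no change)

Fixpoint:
  val[0] = ⊤
  val[1] = ⊤
  val[2] = 0

⊤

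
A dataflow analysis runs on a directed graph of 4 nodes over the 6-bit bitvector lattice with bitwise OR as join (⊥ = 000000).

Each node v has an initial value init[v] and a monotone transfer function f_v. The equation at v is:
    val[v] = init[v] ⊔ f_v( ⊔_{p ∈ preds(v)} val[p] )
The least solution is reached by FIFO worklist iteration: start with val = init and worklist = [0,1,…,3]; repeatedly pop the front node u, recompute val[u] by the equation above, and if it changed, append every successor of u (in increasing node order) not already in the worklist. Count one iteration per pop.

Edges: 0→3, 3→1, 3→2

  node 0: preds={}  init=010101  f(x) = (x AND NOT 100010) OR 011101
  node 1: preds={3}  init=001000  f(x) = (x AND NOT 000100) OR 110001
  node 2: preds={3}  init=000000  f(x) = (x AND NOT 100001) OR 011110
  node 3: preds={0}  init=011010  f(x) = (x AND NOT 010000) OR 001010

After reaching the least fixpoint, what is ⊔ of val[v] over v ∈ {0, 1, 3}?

Iteration log — 6 steps:
  step 1. node 0  ⊔preds=000000  new=011101  old=010101  +wl: 
  step 2. node 1  ⊔preds=011010  new=111011  old=001000  +wl: 
  step 3. node 2  ⊔preds=011010  new=011110  old=000000  +wl: 
  step 4. node 3  ⊔preds=011101  new=011111  old=011010  +wl: 1,2
  step 5. node 1  ⊔preds=011111  new=111011  stable
  step 6. node 2  ⊔preds=011111  new=011110  stable

Least fixpoint reached:
  node 0: 011101
  node 1: 111011
  node 2: 011110
  node 3: 011111

111111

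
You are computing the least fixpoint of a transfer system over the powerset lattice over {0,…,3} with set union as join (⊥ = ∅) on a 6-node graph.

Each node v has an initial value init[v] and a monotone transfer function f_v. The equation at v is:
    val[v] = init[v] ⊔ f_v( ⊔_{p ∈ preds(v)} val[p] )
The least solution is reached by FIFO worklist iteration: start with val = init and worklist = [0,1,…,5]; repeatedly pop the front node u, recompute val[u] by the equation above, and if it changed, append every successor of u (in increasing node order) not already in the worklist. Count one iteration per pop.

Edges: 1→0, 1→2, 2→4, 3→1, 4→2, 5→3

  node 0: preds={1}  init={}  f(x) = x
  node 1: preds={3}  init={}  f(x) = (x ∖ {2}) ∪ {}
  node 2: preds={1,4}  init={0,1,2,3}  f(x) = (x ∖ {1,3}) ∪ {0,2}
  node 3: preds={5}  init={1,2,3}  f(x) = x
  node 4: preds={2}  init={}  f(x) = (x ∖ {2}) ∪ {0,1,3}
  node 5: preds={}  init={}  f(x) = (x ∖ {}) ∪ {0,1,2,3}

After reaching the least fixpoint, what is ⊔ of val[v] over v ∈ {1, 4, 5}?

Worklist (12 pops):
  #1 pop 0: in={} → {} (no change)
  #2 pop 1: in={1,2,3} → {1,3} (was {}); enqueue [0]
  #3 pop 2: in={1,3} → {0,1,2,3} (no change)
  #4 pop 3: in={} → {1,2,3} (no change)
  #5 pop 4: in={0,1,2,3} → {0,1,3} (was {}); enqueue [2]
  #6 pop 5: in={} → {0,1,2,3} (was {}); enqueue [3]
  #7 pop 0: in={1,3} → {1,3} (was {}); enqueue []
  #8 pop 2: in={0,1,3} → {0,1,2,3} (no change)
  #9 pop 3: in={0,1,2,3} → {0,1,2,3} (was {1,2,3}); enqueue [1]
  #10 pop 1: in={0,1,2,3} → {0,1,3} (was {1,3}); enqueue [0,2]
  #11 pop 0: in={0,1,3} → {0,1,3} (was {1,3}); enqueue []
  #12 pop 2: in={0,1,3} → {0,1,2,3} (no change)

Fixpoint:
  val[0] = {0,1,3}
  val[1] = {0,1,3}
  val[2] = {0,1,2,3}
  val[3] = {0,1,2,3}
  val[4] = {0,1,3}
  val[5] = {0,1,2,3}

{0,1,2,3}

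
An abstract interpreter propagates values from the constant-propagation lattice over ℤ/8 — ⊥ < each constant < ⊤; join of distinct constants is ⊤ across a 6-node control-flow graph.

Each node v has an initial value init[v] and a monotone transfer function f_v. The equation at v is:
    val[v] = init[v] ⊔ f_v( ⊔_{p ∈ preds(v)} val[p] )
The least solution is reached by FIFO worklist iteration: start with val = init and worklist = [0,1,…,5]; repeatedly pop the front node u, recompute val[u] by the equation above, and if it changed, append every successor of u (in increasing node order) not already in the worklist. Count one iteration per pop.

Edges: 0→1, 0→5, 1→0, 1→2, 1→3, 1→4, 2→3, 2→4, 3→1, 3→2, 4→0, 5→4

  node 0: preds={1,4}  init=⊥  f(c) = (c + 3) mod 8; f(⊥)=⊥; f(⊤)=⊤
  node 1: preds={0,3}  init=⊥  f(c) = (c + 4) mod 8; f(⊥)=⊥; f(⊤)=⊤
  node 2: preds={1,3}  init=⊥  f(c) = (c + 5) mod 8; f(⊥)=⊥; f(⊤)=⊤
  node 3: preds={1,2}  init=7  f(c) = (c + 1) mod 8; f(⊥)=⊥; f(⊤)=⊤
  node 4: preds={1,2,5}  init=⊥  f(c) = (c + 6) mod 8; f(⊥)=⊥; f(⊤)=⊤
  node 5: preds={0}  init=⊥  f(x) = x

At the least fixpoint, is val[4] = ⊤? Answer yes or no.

yes

Trace (13 dequeues):
  [1] u=0 | in ⊥ | out ⊥ | ==
  [2] u=1 | in 7 | out 3 | prev ⊥ | push {0}
  [3] u=2 | in ⊤ | out ⊤ | prev ⊥ | push {}
  [4] u=3 | in ⊤ | out ⊤ | prev 7 | push {1,2}
  [5] u=4 | in ⊤ | out ⊤ | prev ⊥ | push {}
  [6] u=5 | in ⊥ | out ⊥ | ==
  [7] u=0 | in ⊤ | out ⊤ | prev ⊥ | push {5}
  [8] u=1 | in ⊤ | out ⊤ | prev 3 | push {0,3,4}
  [9] u=2 | in ⊤ | out ⊤ | ==
  [10] u=5 | in ⊤ | out ⊤ | prev ⊥ | push {}
  [11] u=0 | in ⊤ | out ⊤ | ==
  [12] u=3 | in ⊤ | out ⊤ | ==
  [13] u=4 | in ⊤ | out ⊤ | ==

Converged values:
  [0] ⊤
  [1] ⊤
  [2] ⊤
  [3] ⊤
  [4] ⊤
  [5] ⊤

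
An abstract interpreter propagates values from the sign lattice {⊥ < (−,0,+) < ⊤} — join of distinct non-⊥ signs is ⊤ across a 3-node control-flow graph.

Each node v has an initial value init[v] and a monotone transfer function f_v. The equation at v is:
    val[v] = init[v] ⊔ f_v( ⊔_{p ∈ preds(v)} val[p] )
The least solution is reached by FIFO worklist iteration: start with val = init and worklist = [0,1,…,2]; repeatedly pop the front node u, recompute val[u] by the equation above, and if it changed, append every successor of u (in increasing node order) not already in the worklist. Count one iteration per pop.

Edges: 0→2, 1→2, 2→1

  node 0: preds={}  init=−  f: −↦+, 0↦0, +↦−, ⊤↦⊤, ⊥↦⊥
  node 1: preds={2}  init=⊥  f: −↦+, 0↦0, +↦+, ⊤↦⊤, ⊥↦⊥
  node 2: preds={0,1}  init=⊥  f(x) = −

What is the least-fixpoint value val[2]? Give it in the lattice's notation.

−

Trace (5 dequeues):
  [1] u=0 | in ⊥ | out − | ==
  [2] u=1 | in ⊥ | out ⊥ | ==
  [3] u=2 | in − | out − | prev ⊥ | push {1}
  [4] u=1 | in − | out + | prev ⊥ | push {2}
  [5] u=2 | in ⊤ | out − | ==

Converged values:
  [0] −
  [1] +
  [2] −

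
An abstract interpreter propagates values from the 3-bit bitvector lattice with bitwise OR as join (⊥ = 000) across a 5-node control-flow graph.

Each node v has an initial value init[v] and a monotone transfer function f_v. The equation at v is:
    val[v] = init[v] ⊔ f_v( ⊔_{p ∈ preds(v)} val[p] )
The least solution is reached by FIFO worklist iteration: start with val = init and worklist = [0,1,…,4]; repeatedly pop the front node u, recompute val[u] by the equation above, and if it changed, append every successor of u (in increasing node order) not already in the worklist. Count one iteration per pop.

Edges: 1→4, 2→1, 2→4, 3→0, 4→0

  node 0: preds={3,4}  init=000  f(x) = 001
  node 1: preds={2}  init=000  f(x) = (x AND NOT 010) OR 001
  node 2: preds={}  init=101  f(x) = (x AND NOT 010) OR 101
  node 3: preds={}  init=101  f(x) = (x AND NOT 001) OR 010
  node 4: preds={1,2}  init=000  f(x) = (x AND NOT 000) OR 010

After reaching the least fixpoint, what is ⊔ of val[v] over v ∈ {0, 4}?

111

Worklist (6 pops):
  #1 pop 0: in=101 → 001 (was 000); enqueue []
  #2 pop 1: in=101 → 101 (was 000); enqueue []
  #3 pop 2: in=000 → 101 (no change)
  #4 pop 3: in=000 → 111 (was 101); enqueue [0]
  #5 pop 4: in=101 → 111 (was 000); enqueue []
  #6 pop 0: in=111 → 001 (no change)

Fixpoint:
  val[0] = 001
  val[1] = 101
  val[2] = 101
  val[3] = 111
  val[4] = 111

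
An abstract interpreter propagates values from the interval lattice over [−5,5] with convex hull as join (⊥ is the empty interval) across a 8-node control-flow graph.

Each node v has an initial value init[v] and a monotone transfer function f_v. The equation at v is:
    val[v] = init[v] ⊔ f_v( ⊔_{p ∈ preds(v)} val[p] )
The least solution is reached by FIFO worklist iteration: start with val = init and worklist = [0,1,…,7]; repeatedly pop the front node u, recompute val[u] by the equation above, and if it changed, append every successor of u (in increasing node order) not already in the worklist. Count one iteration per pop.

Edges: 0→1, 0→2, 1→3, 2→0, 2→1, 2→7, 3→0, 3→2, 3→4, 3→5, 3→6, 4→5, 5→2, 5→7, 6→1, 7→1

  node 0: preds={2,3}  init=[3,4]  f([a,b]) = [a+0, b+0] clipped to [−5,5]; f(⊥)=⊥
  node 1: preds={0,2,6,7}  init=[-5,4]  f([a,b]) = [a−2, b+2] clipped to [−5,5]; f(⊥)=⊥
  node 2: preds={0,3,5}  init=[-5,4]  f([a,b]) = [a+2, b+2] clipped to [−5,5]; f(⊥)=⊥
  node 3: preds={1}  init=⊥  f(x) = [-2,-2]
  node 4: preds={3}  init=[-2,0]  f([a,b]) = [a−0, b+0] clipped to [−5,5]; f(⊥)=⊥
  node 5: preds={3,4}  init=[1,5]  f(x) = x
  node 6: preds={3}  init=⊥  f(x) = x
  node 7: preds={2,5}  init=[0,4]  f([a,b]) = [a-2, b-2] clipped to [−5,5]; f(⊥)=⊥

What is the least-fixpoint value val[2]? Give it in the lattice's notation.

Worklist (11 pops):
  #1 pop 0: in=[-5,4] → [-5,4] (was [3,4]); enqueue []
  #2 pop 1: in=[-5,4] → [-5,5] (was [-5,4]); enqueue []
  #3 pop 2: in=[-5,5] → [-5,5] (was [-5,4]); enqueue [0,1]
  #4 pop 3: in=[-5,5] → [-2,-2] (was ⊥); enqueue [2]
  #5 pop 4: in=[-2,-2] → [-2,0] (no change)
  #6 pop 5: in=[-2,0] → [-2,5] (was [1,5]); enqueue []
  #7 pop 6: in=[-2,-2] → [-2,-2] (was ⊥); enqueue []
  #8 pop 7: in=[-5,5] → [-5,4] (was [0,4]); enqueue []
  #9 pop 0: in=[-5,5] → [-5,5] (was [-5,4]); enqueue []
  #10 pop 1: in=[-5,5] → [-5,5] (no change)
  #11 pop 2: in=[-5,5] → [-5,5] (no change)

Fixpoint:
  val[0] = [-5,5]
  val[1] = [-5,5]
  val[2] = [-5,5]
  val[3] = [-2,-2]
  val[4] = [-2,0]
  val[5] = [-2,5]
  val[6] = [-2,-2]
  val[7] = [-5,4]

[-5,5]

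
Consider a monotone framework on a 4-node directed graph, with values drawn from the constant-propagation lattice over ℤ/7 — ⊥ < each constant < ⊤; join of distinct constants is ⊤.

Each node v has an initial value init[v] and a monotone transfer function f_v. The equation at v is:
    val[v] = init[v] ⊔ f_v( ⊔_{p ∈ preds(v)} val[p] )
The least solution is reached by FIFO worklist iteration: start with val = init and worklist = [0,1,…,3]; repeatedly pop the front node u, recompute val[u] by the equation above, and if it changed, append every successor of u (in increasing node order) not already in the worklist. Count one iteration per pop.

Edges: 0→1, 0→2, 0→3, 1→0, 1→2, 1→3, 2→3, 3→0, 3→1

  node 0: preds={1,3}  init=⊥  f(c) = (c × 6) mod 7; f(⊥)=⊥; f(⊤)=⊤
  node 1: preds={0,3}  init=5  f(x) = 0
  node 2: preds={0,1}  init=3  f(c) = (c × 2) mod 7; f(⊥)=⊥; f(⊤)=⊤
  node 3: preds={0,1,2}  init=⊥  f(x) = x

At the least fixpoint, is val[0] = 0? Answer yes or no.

Iteration log — 8 steps:
  step 1. node 0  ⊔preds=5  new=2  old=⊥  +wl: 
  step 2. node 1  ⊔preds=2  new=⊤  old=5  +wl: 0
  step 3. node 2  ⊔preds=⊤  new=⊤  old=3  +wl: 
  step 4. node 3  ⊔preds=⊤  new=⊤  old=⊥  +wl: 1
  step 5. node 0  ⊔preds=⊤  new=⊤  old=2  +wl: 2,3
  step 6. node 1  ⊔preds=⊤  new=⊤  stable
  step 7. node 2  ⊔preds=⊤  new=⊤  stable
  step 8. node 3  ⊔preds=⊤  new=⊤  stable

Least fixpoint reached:
  node 0: ⊤
  node 1: ⊤
  node 2: ⊤
  node 3: ⊤

no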